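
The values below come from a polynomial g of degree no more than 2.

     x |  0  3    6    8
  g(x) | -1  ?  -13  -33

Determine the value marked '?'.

The 3 known points determine the degree-2 polynomial uniquely.
Write g(x) = ax^2 + bx + c. Substituting each data point gives a linear system:
  c = -1
  36a + 6b + c = -13
  64a + 8b + c = -33
Solving the system yields a = -1, b = 4, c = -1.
So g(x) = -x² + 4x - 1.
Then g(3) = 2.

2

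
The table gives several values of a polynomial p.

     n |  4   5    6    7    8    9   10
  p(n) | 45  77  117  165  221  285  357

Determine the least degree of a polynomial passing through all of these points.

Forward differences of the values at n = 4, 5, 6, 7, 8, 9, 10:
  p  : 45  77  117  165  221  285  357
  Δ  : 32  40  48  56  64  72
  Δ^2: 8  8  8  8  8
  Δ^3: 0  0  0  0
  Δ^4: 0  0  0
  Δ^5: 0  0
  Δ^6: 0
The second differences are constant (8) and nonzero, while all higher differences vanish, so the minimal degree is 2.

2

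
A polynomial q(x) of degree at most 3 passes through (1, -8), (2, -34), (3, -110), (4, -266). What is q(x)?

Write q(x) = ax^3 + bx^2 + cx + d. Substituting each data point gives a linear system:
  a + b + c + d = -8
  8a + 4b + 2c + d = -34
  27a + 9b + 3c + d = -110
  64a + 16b + 4c + d = -266
Solving the system yields a = -5, b = 5, c = -6, d = -2.
So q(x) = -5x³ + 5x² - 6x - 2.
Check: q(1) = -8. ✓

q(x) = -5x^3 + 5x^2 - 6x - 2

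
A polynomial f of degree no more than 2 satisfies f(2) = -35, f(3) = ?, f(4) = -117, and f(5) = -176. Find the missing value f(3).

-70

On equispaced nodes a degree-2 polynomial has vanishing third forward difference, so
  - f(2) + 3·f(3) - 3·f(4) + f(5) = 0.
Substituting the known values and solving for f(3):
  3·f(3) = -210
  f(3) = -70.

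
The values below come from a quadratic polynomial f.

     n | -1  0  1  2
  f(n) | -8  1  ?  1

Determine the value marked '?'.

4

The 3 known points determine the degree-2 polynomial uniquely.
Write f(n) = an^2 + bn + c. Substituting each data point gives a linear system:
  a - b + c = -8
  c = 1
  4a + 2b + c = 1
Solving the system yields a = -3, b = 6, c = 1.
So f(n) = -3n^2 + 6n + 1.
Then f(1) = 4.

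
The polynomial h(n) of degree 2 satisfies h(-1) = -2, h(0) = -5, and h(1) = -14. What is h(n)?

Write h(n) = an^2 + bn + c. Substituting each data point gives a linear system:
  a - b + c = -2
  c = -5
  a + b + c = -14
Solving the system yields a = -3, b = -6, c = -5.
So h(n) = -3n² - 6n - 5.
Check: h(0) = -5. ✓

h(n) = -3n^2 - 6n - 5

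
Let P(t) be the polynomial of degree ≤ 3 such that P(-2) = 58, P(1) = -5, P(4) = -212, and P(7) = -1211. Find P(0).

Forward differences of the values at t = -2, 1, 4, 7:
  P  : 58  -5  -212  -1211
  Δ  : -63  -207  -999
  Δ^2: -144  -792
  Δ^3: -648
The third differences are constant, confirming degree 3.
Interpolating (Newton forward form) and evaluating at t = 0 gives P(0) = 0.

0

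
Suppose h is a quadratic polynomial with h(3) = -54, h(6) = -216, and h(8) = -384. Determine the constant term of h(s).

Write h(s) = as^2 + bs + c. Substituting each data point gives a linear system:
  9a + 3b + c = -54
  36a + 6b + c = -216
  64a + 8b + c = -384
Solving the system yields a = -6, b = 0, c = 0.
So h(s) = -6s².
The constant term is 0.

0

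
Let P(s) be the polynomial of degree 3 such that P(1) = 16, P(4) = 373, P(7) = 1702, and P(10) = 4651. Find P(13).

9868

Forward differences of the values at s = 1, 4, 7, 10:
  P  : 16  373  1702  4651
  Δ  : 357  1329  2949
  Δ^2: 972  1620
  Δ^3: 648
The third differences are constant, confirming degree 3.
Interpolating (Newton forward form) and evaluating at s = 13 gives P(13) = 9868.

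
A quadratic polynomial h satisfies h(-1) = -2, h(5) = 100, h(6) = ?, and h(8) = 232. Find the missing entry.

138

The 3 known points determine the degree-2 polynomial uniquely.
Write h(u) = au^2 + bu + c. Substituting each data point gives a linear system:
  a - b + c = -2
  25a + 5b + c = 100
  64a + 8b + c = 232
Solving the system yields a = 3, b = 5, c = 0.
So h(u) = 3u² + 5u.
Then h(6) = 138.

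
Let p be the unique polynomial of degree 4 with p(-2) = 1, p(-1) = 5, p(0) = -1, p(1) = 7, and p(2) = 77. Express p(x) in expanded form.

p(x) = x^4 + 6x^3 + 6x^2 - 5x - 1

Write p(x) = ax^4 + bx^3 + cx^2 + dx + e. Substituting each data point gives a linear system:
  16a - 8b + 4c - 2d + e = 1
  a - b + c - d + e = 5
  e = -1
  a + b + c + d + e = 7
  16a + 8b + 4c + 2d + e = 77
Solving the system yields a = 1, b = 6, c = 6, d = -5, e = -1.
So p(x) = x^4 + 6x^3 + 6x^2 - 5x - 1.
Check: p(-2) = 1. ✓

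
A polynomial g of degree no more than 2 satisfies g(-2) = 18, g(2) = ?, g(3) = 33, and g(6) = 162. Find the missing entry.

10

The 3 known points determine the degree-2 polynomial uniquely.
Write g(u) = au^2 + bu + c. Substituting each data point gives a linear system:
  4a - 2b + c = 18
  9a + 3b + c = 33
  36a + 6b + c = 162
Solving the system yields a = 5, b = -2, c = -6.
So g(u) = 5u^2 - 2u - 6.
Then g(2) = 10.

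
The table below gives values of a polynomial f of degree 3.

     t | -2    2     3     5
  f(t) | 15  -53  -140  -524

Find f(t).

f(t) = -3t^3 - 5t^2 - 5t + 1

Write f(t) = at^3 + bt^2 + ct + d. Substituting each data point gives a linear system:
  -8a + 4b - 2c + d = 15
  8a + 4b + 2c + d = -53
  27a + 9b + 3c + d = -140
  125a + 25b + 5c + d = -524
Solving the system yields a = -3, b = -5, c = -5, d = 1.
So f(t) = -3t³ - 5t² - 5t + 1.
Check: f(3) = -140. ✓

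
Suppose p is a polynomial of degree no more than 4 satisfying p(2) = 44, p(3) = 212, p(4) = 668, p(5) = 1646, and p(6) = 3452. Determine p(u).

Write p(u) = au^4 + bu^3 + cu^2 + du + e. Substituting each data point gives a linear system:
  16a + 8b + 4c + 2d + e = 44
  81a + 27b + 9c + 3d + e = 212
  256a + 64b + 16c + 4d + e = 668
  625a + 125b + 25c + 5d + e = 1646
  1296a + 216b + 36c + 6d + e = 3452
Solving the system yields a = 3, b = -3, c = 6, d = 0, e = -4.
So p(u) = 3u⁴ - 3u³ + 6u² - 4.
Check: p(3) = 212. ✓

p(u) = 3u^4 - 3u^3 + 6u^2 - 4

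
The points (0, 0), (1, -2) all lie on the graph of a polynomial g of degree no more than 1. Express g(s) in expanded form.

g(s) = -2s

Using the Lagrange interpolation formula with nodes 0, 1:
  L_0(s) = (s - 1) / -1
  L_1(s) = s / 1
Then g(s) = 0·L_0(s) - 2·L_1(s).
Expanding and collecting terms gives g(s) = -2s.
Check: g(0) = 0. ✓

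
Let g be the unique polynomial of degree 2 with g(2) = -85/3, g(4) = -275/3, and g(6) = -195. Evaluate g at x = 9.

Write g(x) = ax^2 + bx + c. Substituting each data point gives a linear system:
  4a + 2b + c = -85/3
  16a + 4b + c = -275/3
  36a + 6b + c = -195
Solving the system yields a = -5, b = -5/3, c = -5.
So g(x) = -5x^2 - (5/3)x - 5.
Then g(9) = -425.

-425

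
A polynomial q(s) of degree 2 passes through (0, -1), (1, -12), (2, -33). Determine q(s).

q(s) = -5s^2 - 6s - 1

Using the Lagrange interpolation formula with nodes 0, 1, 2:
  L_0(s) = (s - 1)(s - 2) / 2
  L_1(s) = s(s - 2) / -1
  L_2(s) = s(s - 1) / 2
Then q(s) = -1·L_0(s) - 12·L_1(s) - 33·L_2(s).
Expanding and collecting terms gives q(s) = -5s^2 - 6s - 1.
Check: q(2) = -33. ✓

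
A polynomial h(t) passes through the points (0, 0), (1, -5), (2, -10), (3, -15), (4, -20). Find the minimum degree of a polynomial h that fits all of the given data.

Forward differences of the values at t = 0, 1, 2, 3, 4:
  h  : 0  -5  -10  -15  -20
  Δ  : -5  -5  -5  -5
  Δ^2: 0  0  0
  Δ^3: 0  0
  Δ^4: 0
The first differences are constant (-5) and nonzero, while all higher differences vanish, so the minimal degree is 1.

1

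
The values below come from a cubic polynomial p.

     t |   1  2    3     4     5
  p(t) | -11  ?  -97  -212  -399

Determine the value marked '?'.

-36

The 4 known points determine the degree-3 polynomial uniquely.
Write p(t) = at^3 + bt^2 + ct + d. Substituting each data point gives a linear system:
  a + b + c + d = -11
  27a + 9b + 3c + d = -97
  64a + 16b + 4c + d = -212
  125a + 25b + 5c + d = -399
Solving the system yields a = -3, b = 0, c = -4, d = -4.
So p(t) = -3t^3 - 4t - 4.
Then p(2) = -36.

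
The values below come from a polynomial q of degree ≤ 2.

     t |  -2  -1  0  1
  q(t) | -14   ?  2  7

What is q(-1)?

-5

On equispaced nodes a degree-2 polynomial has vanishing third forward difference, so
  - q(-2) + 3·q(-1) - 3·q(0) + q(1) = 0.
Substituting the known values and solving for q(-1):
  3·q(-1) = -15
  q(-1) = -5.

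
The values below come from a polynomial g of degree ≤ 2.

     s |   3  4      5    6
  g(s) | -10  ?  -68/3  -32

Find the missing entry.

The 3 known points determine the degree-2 polynomial uniquely.
Write g(s) = as^2 + bs + c. Substituting each data point gives a linear system:
  9a + 3b + c = -10
  25a + 5b + c = -68/3
  36a + 6b + c = -32
Solving the system yields a = -1, b = 5/3, c = -6.
So g(s) = -s^2 + (5/3)s - 6.
Then g(4) = -46/3.

-46/3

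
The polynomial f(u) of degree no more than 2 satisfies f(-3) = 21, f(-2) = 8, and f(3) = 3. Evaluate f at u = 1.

-7

Using the Lagrange interpolation formula with nodes -3, -2, 3:
  L_0(u) = (u + 2)(u - 3) / 6
  L_1(u) = (u + 3)(u - 3) / -5
  L_2(u) = (u + 3)(u + 2) / 30
Then f(u) = 21·L_0(u) + 8·L_1(u) + 3·L_2(u).
Expanding and collecting terms gives f(u) = 2u² - 3u - 6.
Evaluating at u = 1: f(1) = -7.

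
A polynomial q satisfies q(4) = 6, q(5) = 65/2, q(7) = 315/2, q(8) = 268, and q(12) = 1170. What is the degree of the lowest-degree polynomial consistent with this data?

Divided differences on the nodes 4, 5, 7, 8, 12:
  order 0: 6  65/2  315/2  268  1170
  order 1: 53/2  125/2  221/2  451/2
  order 2: 12  16  23
  order 3: 1  1
  order 4: 0
The order-3 divided differences are all 1 (nonzero) and every higher order vanishes, so the data lies on a polynomial of degree exactly 3.

3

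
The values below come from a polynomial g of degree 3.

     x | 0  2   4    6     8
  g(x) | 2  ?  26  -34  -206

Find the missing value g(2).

22

The 4 known points determine the degree-3 polynomial uniquely.
Write g(x) = ax^3 + bx^2 + cx + d. Substituting each data point gives a linear system:
  d = 2
  64a + 16b + 4c + d = 26
  216a + 36b + 6c + d = -34
  512a + 64b + 8c + d = -206
Solving the system yields a = -1, b = 4, c = 6, d = 2.
So g(x) = -x^3 + 4x^2 + 6x + 2.
Then g(2) = 22.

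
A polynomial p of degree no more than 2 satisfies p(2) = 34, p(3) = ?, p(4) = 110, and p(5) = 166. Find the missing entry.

66

The 3 known points determine the degree-2 polynomial uniquely.
Write p(n) = an^2 + bn + c. Substituting each data point gives a linear system:
  4a + 2b + c = 34
  16a + 4b + c = 110
  25a + 5b + c = 166
Solving the system yields a = 6, b = 2, c = 6.
So p(n) = 6n^2 + 2n + 6.
Then p(3) = 66.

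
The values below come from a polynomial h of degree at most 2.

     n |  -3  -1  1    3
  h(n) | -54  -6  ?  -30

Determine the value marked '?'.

On equispaced nodes a degree-2 polynomial has vanishing third forward difference, so
  - h(-3) + 3·h(-1) - 3·h(1) + h(3) = 0.
Substituting the known values and solving for h(1):
  -3·h(1) = -6
  h(1) = 2.

2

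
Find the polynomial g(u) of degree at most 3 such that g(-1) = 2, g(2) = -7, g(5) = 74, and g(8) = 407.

Using the Lagrange interpolation formula with nodes -1, 2, 5, 8:
  L_0(u) = (u - 2)(u - 5)(u - 8) / -162
  L_1(u) = (u + 1)(u - 5)(u - 8) / 54
  L_2(u) = (u + 1)(u - 2)(u - 8) / -54
  L_3(u) = (u + 1)(u - 2)(u - 5) / 162
Then g(u) = 2·L_0(u) - 7·L_1(u) + 74·L_2(u) + 407·L_3(u).
Expanding and collecting terms gives g(u) = u³ - u² - 5u - 1.
Check: g(8) = 407. ✓

g(u) = u^3 - u^2 - 5u - 1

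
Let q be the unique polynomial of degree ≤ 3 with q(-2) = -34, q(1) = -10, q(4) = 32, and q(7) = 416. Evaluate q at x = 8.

Using the Lagrange interpolation formula with nodes -2, 1, 4, 7:
  L_0(x) = (x - 1)(x - 4)(x - 7) / -162
  L_1(x) = (x + 2)(x - 4)(x - 7) / 54
  L_2(x) = (x + 2)(x - 1)(x - 7) / -54
  L_3(x) = (x + 2)(x - 1)(x - 4) / 162
Then q(x) = -34·L_0(x) - 10·L_1(x) + 32·L_2(x) + 416·L_3(x).
Expanding and collecting terms gives q(x) = 2x^3 - 5x^2 - 3x - 4.
Evaluating at x = 8: q(8) = 676.

676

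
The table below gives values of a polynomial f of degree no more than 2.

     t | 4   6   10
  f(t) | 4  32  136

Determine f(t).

Write f(t) = at^2 + bt + c. Substituting each data point gives a linear system:
  16a + 4b + c = 4
  36a + 6b + c = 32
  100a + 10b + c = 136
Solving the system yields a = 2, b = -6, c = -4.
So f(t) = 2t^2 - 6t - 4.
Check: f(4) = 4. ✓

f(t) = 2t^2 - 6t - 4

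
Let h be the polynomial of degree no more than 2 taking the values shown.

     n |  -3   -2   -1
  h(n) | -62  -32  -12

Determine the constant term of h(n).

Write h(n) = an^2 + bn + c. Substituting each data point gives a linear system:
  9a - 3b + c = -62
  4a - 2b + c = -32
  a - b + c = -12
Solving the system yields a = -5, b = 5, c = -2.
So h(n) = -5n² + 5n - 2.
The constant term is -2.

-2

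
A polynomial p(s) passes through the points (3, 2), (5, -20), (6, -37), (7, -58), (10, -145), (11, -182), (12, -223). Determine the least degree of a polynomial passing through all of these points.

Divided differences on the nodes 3, 5, 6, 7, 10, 11, 12:
  order 0: 2  -20  -37  -58  -145  -182  -223
  order 1: -11  -17  -21  -29  -37  -41
  order 2: -2  -2  -2  -2  -2
  order 3: 0  0  0  0
  order 4: 0  0  0
  order 5: 0  0
  order 6: 0
The order-2 divided differences are all -2 (nonzero) and every higher order vanishes, so the data lies on a polynomial of degree exactly 2.

2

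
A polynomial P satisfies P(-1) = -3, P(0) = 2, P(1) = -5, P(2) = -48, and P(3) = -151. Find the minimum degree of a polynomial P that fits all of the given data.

3

Forward differences of the values at x = -1, 0, 1, 2, 3:
  P  : -3  2  -5  -48  -151
  Δ  : 5  -7  -43  -103
  Δ^2: -12  -36  -60
  Δ^3: -24  -24
  Δ^4: 0
The third differences are constant (-24) and nonzero, while all higher differences vanish, so the minimal degree is 3.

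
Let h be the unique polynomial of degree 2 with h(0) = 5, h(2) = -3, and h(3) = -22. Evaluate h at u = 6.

Write h(u) = au^2 + bu + c. Substituting each data point gives a linear system:
  c = 5
  4a + 2b + c = -3
  9a + 3b + c = -22
Solving the system yields a = -5, b = 6, c = 5.
So h(u) = -5u² + 6u + 5.
Then h(6) = -139.

-139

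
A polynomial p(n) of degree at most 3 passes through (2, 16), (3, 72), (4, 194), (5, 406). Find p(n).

p(n) = 4n^3 - 3n^2 - 5n + 6

Using the Lagrange interpolation formula with nodes 2, 3, 4, 5:
  L_0(n) = (n - 3)(n - 4)(n - 5) / -6
  L_1(n) = (n - 2)(n - 4)(n - 5) / 2
  L_2(n) = (n - 2)(n - 3)(n - 5) / -2
  L_3(n) = (n - 2)(n - 3)(n - 4) / 6
Then p(n) = 16·L_0(n) + 72·L_1(n) + 194·L_2(n) + 406·L_3(n).
Expanding and collecting terms gives p(n) = 4n^3 - 3n^2 - 5n + 6.
Check: p(3) = 72. ✓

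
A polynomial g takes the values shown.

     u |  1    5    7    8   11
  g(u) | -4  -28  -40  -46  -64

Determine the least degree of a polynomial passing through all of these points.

Divided differences on the nodes 1, 5, 7, 8, 11:
  order 0: -4  -28  -40  -46  -64
  order 1: -6  -6  -6  -6
  order 2: 0  0  0
  order 3: 0  0
  order 4: 0
The order-1 divided differences are all -6 (nonzero) and every higher order vanishes, so the data lies on a polynomial of degree exactly 1.

1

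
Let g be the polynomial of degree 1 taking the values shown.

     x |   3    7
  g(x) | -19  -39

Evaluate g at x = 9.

Using the Lagrange interpolation formula with nodes 3, 7:
  L_0(x) = (x - 7) / -4
  L_1(x) = (x - 3) / 4
Then g(x) = -19·L_0(x) - 39·L_1(x).
Expanding and collecting terms gives g(x) = -5x - 4.
Evaluating at x = 9: g(9) = -49.

-49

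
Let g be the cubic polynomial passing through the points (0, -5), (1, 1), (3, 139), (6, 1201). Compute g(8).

2899

Using the Lagrange interpolation formula with nodes 0, 1, 3, 6:
  L_0(t) = (t - 1)(t - 3)(t - 6) / -18
  L_1(t) = t(t - 3)(t - 6) / 10
  L_2(t) = t(t - 1)(t - 6) / -18
  L_3(t) = t(t - 1)(t - 3) / 90
Then g(t) = -5·L_0(t) + 1·L_1(t) + 139·L_2(t) + 1201·L_3(t).
Expanding and collecting terms gives g(t) = 6t³ - 3t² + 3t - 5.
Evaluating at t = 8: g(8) = 2899.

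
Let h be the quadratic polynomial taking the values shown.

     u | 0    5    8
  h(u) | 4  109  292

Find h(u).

h(u) = 5u^2 - 4u + 4

Write h(u) = au^2 + bu + c. Substituting each data point gives a linear system:
  c = 4
  25a + 5b + c = 109
  64a + 8b + c = 292
Solving the system yields a = 5, b = -4, c = 4.
So h(u) = 5u^2 - 4u + 4.
Check: h(5) = 109. ✓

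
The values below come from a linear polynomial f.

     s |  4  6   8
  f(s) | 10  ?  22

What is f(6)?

16

The 2 known points determine the degree-1 polynomial uniquely.
Write f(s) = as + b. Substituting each data point gives a linear system:
  4a + b = 10
  8a + b = 22
Solving the system yields a = 3, b = -2.
So f(s) = 3s - 2.
Then f(6) = 16.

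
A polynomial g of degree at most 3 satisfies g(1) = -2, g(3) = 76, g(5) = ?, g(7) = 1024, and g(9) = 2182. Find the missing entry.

The 4 known points determine the degree-3 polynomial uniquely.
Write g(u) = au^3 + bu^2 + cu + d. Substituting each data point gives a linear system:
  a + b + c + d = -2
  27a + 9b + 3c + d = 76
  343a + 49b + 7c + d = 1024
  729a + 81b + 9c + d = 2182
Solving the system yields a = 3, b = 0, c = 0, d = -5.
So g(u) = 3u^3 - 5.
Then g(5) = 370.

370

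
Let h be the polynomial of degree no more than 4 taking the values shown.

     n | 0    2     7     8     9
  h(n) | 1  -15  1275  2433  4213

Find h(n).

Write h(n) = an^4 + bn^3 + cn^2 + dn + e. Substituting each data point gives a linear system:
  e = 1
  16a + 8b + 4c + 2d + e = -15
  2401a + 343b + 49c + 7d + e = 1275
  4096a + 512b + 64c + 8d + e = 2433
  6561a + 729b + 81c + 9d + e = 4213
Solving the system yields a = 1, b = -3, c = -2, d = 0, e = 1.
So h(n) = n⁴ - 3n³ - 2n² + 1.
Check: h(9) = 4213. ✓

h(n) = n^4 - 3n^3 - 2n^2 + 1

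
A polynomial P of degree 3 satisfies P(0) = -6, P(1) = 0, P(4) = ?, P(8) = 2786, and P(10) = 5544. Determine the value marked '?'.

318

The 4 known points determine the degree-3 polynomial uniquely.
Write P(s) = as^3 + bs^2 + cs + d. Substituting each data point gives a linear system:
  d = -6
  a + b + c + d = 0
  512a + 64b + 8c + d = 2786
  1000a + 100b + 10c + d = 5544
Solving the system yields a = 6, b = -5, c = 5, d = -6.
So P(s) = 6s³ - 5s² + 5s - 6.
Then P(4) = 318.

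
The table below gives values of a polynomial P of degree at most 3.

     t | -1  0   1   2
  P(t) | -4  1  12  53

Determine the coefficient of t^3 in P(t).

4

Write P(t) = at^3 + bt^2 + ct + d. Substituting each data point gives a linear system:
  -a + b - c + d = -4
  d = 1
  a + b + c + d = 12
  8a + 4b + 2c + d = 53
Solving the system yields a = 4, b = 3, c = 4, d = 1.
So P(t) = 4t³ + 3t² + 4t + 1.
The leading coefficient is 4.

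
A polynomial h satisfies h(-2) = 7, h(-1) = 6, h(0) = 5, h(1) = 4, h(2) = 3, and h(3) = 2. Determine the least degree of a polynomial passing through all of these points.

1

Forward differences of the values at u = -2, -1, 0, 1, 2, 3:
  h  : 7  6  5  4  3  2
  Δ  : -1  -1  -1  -1  -1
  Δ^2: 0  0  0  0
  Δ^3: 0  0  0
  Δ^4: 0  0
  Δ^5: 0
The first differences are constant (-1) and nonzero, while all higher differences vanish, so the minimal degree is 1.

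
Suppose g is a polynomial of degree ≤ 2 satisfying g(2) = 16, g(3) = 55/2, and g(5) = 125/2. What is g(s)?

Write g(s) = as^2 + bs + c. Substituting each data point gives a linear system:
  4a + 2b + c = 16
  9a + 3b + c = 55/2
  25a + 5b + c = 125/2
Solving the system yields a = 2, b = 3/2, c = 5.
So g(s) = 2s^2 + (3/2)s + 5.
Check: g(3) = 55/2. ✓

g(s) = 2s^2 + (3/2)s + 5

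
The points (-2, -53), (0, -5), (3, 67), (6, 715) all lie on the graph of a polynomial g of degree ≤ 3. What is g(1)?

-5

Using the Lagrange interpolation formula with nodes -2, 0, 3, 6:
  L_0(t) = t(t - 3)(t - 6) / -80
  L_1(t) = (t + 2)(t - 3)(t - 6) / 36
  L_2(t) = (t + 2)t(t - 6) / -45
  L_3(t) = (t + 2)t(t - 3) / 144
Then g(t) = -53·L_0(t) - 5·L_1(t) + 67·L_2(t) + 715·L_3(t).
Expanding and collecting terms gives g(t) = 4t³ - 4t² - 5.
Evaluating at t = 1: g(1) = -5.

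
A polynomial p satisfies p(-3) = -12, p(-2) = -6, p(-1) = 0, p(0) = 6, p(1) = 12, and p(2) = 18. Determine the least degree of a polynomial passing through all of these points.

Forward differences of the values at x = -3, -2, -1, 0, 1, 2:
  p  : -12  -6  0  6  12  18
  Δ  : 6  6  6  6  6
  Δ^2: 0  0  0  0
  Δ^3: 0  0  0
  Δ^4: 0  0
  Δ^5: 0
The first differences are constant (6) and nonzero, while all higher differences vanish, so the minimal degree is 1.

1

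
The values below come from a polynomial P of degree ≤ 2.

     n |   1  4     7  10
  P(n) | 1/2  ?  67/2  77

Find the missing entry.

8

On equispaced nodes a degree-2 polynomial has vanishing third forward difference, so
  - P(1) + 3·P(4) - 3·P(7) + P(10) = 0.
Substituting the known values and solving for P(4):
  3·P(4) = 24
  P(4) = 8.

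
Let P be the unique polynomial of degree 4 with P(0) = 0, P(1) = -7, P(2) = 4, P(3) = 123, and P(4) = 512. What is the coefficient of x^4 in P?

Write P(x) = ax^4 + bx^3 + cx^2 + dx + e. Substituting each data point gives a linear system:
  e = 0
  a + b + c + d + e = -7
  16a + 8b + 4c + 2d + e = 4
  81a + 27b + 9c + 3d + e = 123
  256a + 64b + 16c + 4d + e = 512
Solving the system yields a = 3, b = -3, c = -3, d = -4, e = 0.
So P(x) = 3x⁴ - 3x³ - 3x² - 4x.
The leading coefficient is 3.

3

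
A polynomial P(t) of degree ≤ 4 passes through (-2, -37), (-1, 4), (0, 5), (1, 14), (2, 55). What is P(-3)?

-190

Using the Lagrange interpolation formula with nodes -2, -1, 0, 1, 2:
  L_0(t) = (t + 1)t(t - 1)(t - 2) / 24
  L_1(t) = (t + 2)t(t - 1)(t - 2) / -6
  L_2(t) = (t + 2)(t + 1)(t - 1)(t - 2) / 4
  L_3(t) = (t + 2)(t + 1)t(t - 2) / -6
  L_4(t) = (t + 2)(t + 1)t(t - 1) / 24
Then P(t) = -37·L_0(t) + 4·L_1(t) + 5·L_2(t) + 14·L_3(t) + 55·L_4(t).
Expanding and collecting terms gives P(t) = -t⁴ + 6t³ + 5t² - t + 5.
Evaluating at t = -3: P(-3) = -190.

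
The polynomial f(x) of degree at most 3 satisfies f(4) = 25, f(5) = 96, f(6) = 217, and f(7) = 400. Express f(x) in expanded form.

f(x) = 2x^3 - 5x^2 - 6x + 1

Using the Lagrange interpolation formula with nodes 4, 5, 6, 7:
  L_0(x) = (x - 5)(x - 6)(x - 7) / -6
  L_1(x) = (x - 4)(x - 6)(x - 7) / 2
  L_2(x) = (x - 4)(x - 5)(x - 7) / -2
  L_3(x) = (x - 4)(x - 5)(x - 6) / 6
Then f(x) = 25·L_0(x) + 96·L_1(x) + 217·L_2(x) + 400·L_3(x).
Expanding and collecting terms gives f(x) = 2x^3 - 5x^2 - 6x + 1.
Check: f(5) = 96. ✓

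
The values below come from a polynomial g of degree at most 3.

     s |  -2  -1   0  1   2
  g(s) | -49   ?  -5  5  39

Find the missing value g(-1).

-15

The 4 known points determine the degree-3 polynomial uniquely.
Write g(s) = as^3 + bs^2 + cs + d. Substituting each data point gives a linear system:
  -8a + 4b - 2c + d = -49
  d = -5
  a + b + c + d = 5
  8a + 4b + 2c + d = 39
Solving the system yields a = 4, b = 0, c = 6, d = -5.
So g(s) = 4s³ + 6s - 5.
Then g(-1) = -15.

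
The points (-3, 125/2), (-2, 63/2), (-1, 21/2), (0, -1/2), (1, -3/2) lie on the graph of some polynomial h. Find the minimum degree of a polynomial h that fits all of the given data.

2

Forward differences of the values at u = -3, -2, -1, 0, 1:
  h  : 125/2  63/2  21/2  -1/2  -3/2
  Δ  : -31  -21  -11  -1
  Δ^2: 10  10  10
  Δ^3: 0  0
  Δ^4: 0
The second differences are constant (10) and nonzero, while all higher differences vanish, so the minimal degree is 2.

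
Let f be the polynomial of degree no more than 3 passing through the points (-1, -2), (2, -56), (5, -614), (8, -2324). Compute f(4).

Using the Lagrange interpolation formula with nodes -1, 2, 5, 8:
  L_0(u) = (u - 2)(u - 5)(u - 8) / -162
  L_1(u) = (u + 1)(u - 5)(u - 8) / 54
  L_2(u) = (u + 1)(u - 2)(u - 8) / -54
  L_3(u) = (u + 1)(u - 2)(u - 5) / 162
Then f(u) = -2·L_0(u) - 56·L_1(u) - 614·L_2(u) - 2324·L_3(u).
Expanding and collecting terms gives f(u) = -4u^3 - 4u^2 - 2u - 4.
Evaluating at u = 4: f(4) = -332.

-332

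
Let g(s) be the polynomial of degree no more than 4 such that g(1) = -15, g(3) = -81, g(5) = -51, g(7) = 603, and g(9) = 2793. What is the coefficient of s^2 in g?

-1

Write g(s) = as^4 + bs^3 + cs^2 + ds + e. Substituting each data point gives a linear system:
  a + b + c + d + e = -15
  81a + 27b + 9c + 3d + e = -81
  625a + 125b + 25c + 5d + e = -51
  2401a + 343b + 49c + 7d + e = 603
  6561a + 729b + 81c + 9d + e = 2793
Solving the system yields a = 1, b = -5, c = -1, d = -4, e = -6.
So g(s) = s^4 - 5s^3 - s^2 - 4s - 6.
The coefficient of s^2 is -1.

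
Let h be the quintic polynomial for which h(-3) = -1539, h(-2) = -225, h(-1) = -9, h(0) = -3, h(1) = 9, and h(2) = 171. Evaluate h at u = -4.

-6111

Write h(u) = au^5 + bu^4 + cu^3 + du^2 + eu + k. Substituting each data point gives a linear system:
  -243a + 81b - 27c + 9d - 3e + k = -1539
  -32a + 16b - 8c + 4d - 2e + k = -225
  -a + b - c + d - e + k = -9
  k = -3
  a + b + c + d + e + k = 9
  32a + 16b + 8c + 4d + 2e + k = 171
Solving the system yields a = 5, b = -3, c = 5, d = 6, e = -1, k = -3.
So h(u) = 5u^5 - 3u^4 + 5u^3 + 6u^2 - u - 3.
Then h(-4) = -6111.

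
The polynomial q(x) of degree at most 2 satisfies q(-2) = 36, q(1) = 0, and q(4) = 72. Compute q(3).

36

Forward differences of the values at x = -2, 1, 4:
  q  : 36  0  72
  Δ  : -36  72
  Δ^2: 108
The second differences are constant, confirming degree 2.
Interpolating (Newton forward form) and evaluating at x = 3 gives q(3) = 36.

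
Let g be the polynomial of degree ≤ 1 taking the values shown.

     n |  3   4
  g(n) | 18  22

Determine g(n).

Using the Lagrange interpolation formula with nodes 3, 4:
  L_0(n) = (n - 4) / -1
  L_1(n) = (n - 3) / 1
Then g(n) = 18·L_0(n) + 22·L_1(n).
Expanding and collecting terms gives g(n) = 4n + 6.
Check: g(4) = 22. ✓

g(n) = 4n + 6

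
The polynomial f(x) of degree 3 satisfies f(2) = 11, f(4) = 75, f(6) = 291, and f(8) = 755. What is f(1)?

Using the Lagrange interpolation formula with nodes 2, 4, 6, 8:
  L_0(x) = (x - 4)(x - 6)(x - 8) / -48
  L_1(x) = (x - 2)(x - 6)(x - 8) / 16
  L_2(x) = (x - 2)(x - 4)(x - 8) / -16
  L_3(x) = (x - 2)(x - 4)(x - 6) / 48
Then f(x) = 11·L_0(x) + 75·L_1(x) + 291·L_2(x) + 755·L_3(x).
Expanding and collecting terms gives f(x) = 2x^3 - 5x^2 + 6x + 3.
Evaluating at x = 1: f(1) = 6.

6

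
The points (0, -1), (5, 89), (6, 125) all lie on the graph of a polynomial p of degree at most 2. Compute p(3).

Using the Lagrange interpolation formula with nodes 0, 5, 6:
  L_0(s) = (s - 5)(s - 6) / 30
  L_1(s) = s(s - 6) / -5
  L_2(s) = s(s - 5) / 6
Then p(s) = -1·L_0(s) + 89·L_1(s) + 125·L_2(s).
Expanding and collecting terms gives p(s) = 3s^2 + 3s - 1.
Evaluating at s = 3: p(3) = 35.

35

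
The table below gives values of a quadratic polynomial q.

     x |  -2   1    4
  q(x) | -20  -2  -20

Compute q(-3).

Write q(x) = ax^2 + bx + c. Substituting each data point gives a linear system:
  4a - 2b + c = -20
  a + b + c = -2
  16a + 4b + c = -20
Solving the system yields a = -2, b = 4, c = -4.
So q(x) = -2x^2 + 4x - 4.
Then q(-3) = -34.

-34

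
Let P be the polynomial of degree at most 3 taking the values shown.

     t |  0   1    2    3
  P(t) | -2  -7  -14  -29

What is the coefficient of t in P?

Write P(t) = at^3 + bt^2 + ct + d. Substituting each data point gives a linear system:
  d = -2
  a + b + c + d = -7
  8a + 4b + 2c + d = -14
  27a + 9b + 3c + d = -29
Solving the system yields a = -1, b = 2, c = -6, d = -2.
So P(t) = -t^3 + 2t^2 - 6t - 2.
The coefficient of t is -6.

-6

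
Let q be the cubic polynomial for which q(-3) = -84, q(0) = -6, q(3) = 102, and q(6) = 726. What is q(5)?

Using the Lagrange interpolation formula with nodes -3, 0, 3, 6:
  L_0(u) = u(u - 3)(u - 6) / -162
  L_1(u) = (u + 3)(u - 3)(u - 6) / 54
  L_2(u) = (u + 3)u(u - 6) / -54
  L_3(u) = (u + 3)u(u - 3) / 162
Then q(u) = -84·L_0(u) - 6·L_1(u) + 102·L_2(u) + 726·L_3(u).
Expanding and collecting terms gives q(u) = 3u^3 + (5/3)u^2 + 4u - 6.
Evaluating at u = 5: q(5) = 1292/3.

1292/3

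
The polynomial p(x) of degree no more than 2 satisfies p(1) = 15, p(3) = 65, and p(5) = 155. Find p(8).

Forward differences of the values at x = 1, 3, 5:
  p  : 15  65  155
  Δ  : 50  90
  Δ^2: 40
The second differences are constant, confirming degree 2.
Interpolating (Newton forward form) and evaluating at x = 8 gives p(8) = 365.

365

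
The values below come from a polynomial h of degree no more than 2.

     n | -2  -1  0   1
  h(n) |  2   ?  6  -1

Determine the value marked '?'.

7

The 3 known points determine the degree-2 polynomial uniquely.
Write h(n) = an^2 + bn + c. Substituting each data point gives a linear system:
  4a - 2b + c = 2
  c = 6
  a + b + c = -1
Solving the system yields a = -3, b = -4, c = 6.
So h(n) = -3n^2 - 4n + 6.
Then h(-1) = 7.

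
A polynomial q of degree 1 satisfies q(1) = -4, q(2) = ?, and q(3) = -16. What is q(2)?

The 2 known points determine the degree-1 polynomial uniquely.
Write q(s) = as + b. Substituting each data point gives a linear system:
  a + b = -4
  3a + b = -16
Solving the system yields a = -6, b = 2.
So q(s) = -6s + 2.
Then q(2) = -10.

-10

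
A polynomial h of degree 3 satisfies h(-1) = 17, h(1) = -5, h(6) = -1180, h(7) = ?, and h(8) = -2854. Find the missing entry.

-1895

The 4 known points determine the degree-3 polynomial uniquely.
Write h(t) = at^3 + bt^2 + ct + d. Substituting each data point gives a linear system:
  -a + b - c + d = 17
  a + b + c + d = -5
  216a + 36b + 6c + d = -1180
  512a + 64b + 8c + d = -2854
Solving the system yields a = -6, b = 4, c = -5, d = 2.
So h(t) = -6t^3 + 4t^2 - 5t + 2.
Then h(7) = -1895.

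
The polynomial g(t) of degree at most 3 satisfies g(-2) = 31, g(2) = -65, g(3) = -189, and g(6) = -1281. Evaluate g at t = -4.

259

Write g(t) = at^3 + bt^2 + ct + d. Substituting each data point gives a linear system:
  -8a + 4b - 2c + d = 31
  8a + 4b + 2c + d = -65
  27a + 9b + 3c + d = -189
  216a + 36b + 6c + d = -1281
Solving the system yields a = -5, b = -5, c = -4, d = 3.
So g(t) = -5t^3 - 5t^2 - 4t + 3.
Then g(-4) = 259.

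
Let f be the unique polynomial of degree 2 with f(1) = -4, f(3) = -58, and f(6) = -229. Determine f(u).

Using the Lagrange interpolation formula with nodes 1, 3, 6:
  L_0(u) = (u - 3)(u - 6) / 10
  L_1(u) = (u - 1)(u - 6) / -6
  L_2(u) = (u - 1)(u - 3) / 15
Then f(u) = -4·L_0(u) - 58·L_1(u) - 229·L_2(u).
Expanding and collecting terms gives f(u) = -6u^2 - 3u + 5.
Check: f(1) = -4. ✓

f(u) = -6u^2 - 3u + 5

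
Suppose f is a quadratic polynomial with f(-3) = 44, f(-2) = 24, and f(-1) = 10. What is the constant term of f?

Write f(n) = an^2 + bn + c. Substituting each data point gives a linear system:
  9a - 3b + c = 44
  4a - 2b + c = 24
  a - b + c = 10
Solving the system yields a = 3, b = -5, c = 2.
So f(n) = 3n² - 5n + 2.
The constant term is 2.

2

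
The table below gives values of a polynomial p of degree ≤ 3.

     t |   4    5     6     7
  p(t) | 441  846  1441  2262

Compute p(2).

Write p(t) = at^3 + bt^2 + ct + d. Substituting each data point gives a linear system:
  64a + 16b + 4c + d = 441
  125a + 25b + 5c + d = 846
  216a + 36b + 6c + d = 1441
  343a + 49b + 7c + d = 2262
Solving the system yields a = 6, b = 5, c = -6, d = 1.
So p(t) = 6t^3 + 5t^2 - 6t + 1.
Then p(2) = 57.

57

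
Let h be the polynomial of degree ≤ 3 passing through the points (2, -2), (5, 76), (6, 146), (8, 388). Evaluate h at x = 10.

Write h(x) = ax^3 + bx^2 + cx + d. Substituting each data point gives a linear system:
  8a + 4b + 2c + d = -2
  125a + 25b + 5c + d = 76
  216a + 36b + 6c + d = 146
  512a + 64b + 8c + d = 388
Solving the system yields a = 1, b = -2, c = 1, d = -4.
So h(x) = x³ - 2x² + x - 4.
Then h(10) = 806.

806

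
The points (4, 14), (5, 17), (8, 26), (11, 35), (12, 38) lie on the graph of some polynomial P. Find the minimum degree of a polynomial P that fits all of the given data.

1

Divided differences on the nodes 4, 5, 8, 11, 12:
  order 0: 14  17  26  35  38
  order 1: 3  3  3  3
  order 2: 0  0  0
  order 3: 0  0
  order 4: 0
The order-1 divided differences are all 3 (nonzero) and every higher order vanishes, so the data lies on a polynomial of degree exactly 1.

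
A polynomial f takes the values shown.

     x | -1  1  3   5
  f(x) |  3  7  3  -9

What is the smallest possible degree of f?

2

Forward differences of the values at x = -1, 1, 3, 5:
  f  : 3  7  3  -9
  Δ  : 4  -4  -12
  Δ^2: -8  -8
  Δ^3: 0
The second differences are constant (-8) and nonzero, while all higher differences vanish, so the minimal degree is 2.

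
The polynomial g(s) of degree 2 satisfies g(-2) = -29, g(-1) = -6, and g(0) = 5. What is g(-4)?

-111

Forward differences of the values at s = -2, -1, 0:
  g  : -29  -6  5
  Δ  : 23  11
  Δ^2: -12
The second differences are constant, confirming degree 2.
Interpolating (Newton forward form) and evaluating at s = -4 gives g(-4) = -111.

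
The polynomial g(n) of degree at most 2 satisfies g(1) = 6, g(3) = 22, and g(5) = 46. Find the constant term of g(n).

1

Write g(n) = an^2 + bn + c. Substituting each data point gives a linear system:
  a + b + c = 6
  9a + 3b + c = 22
  25a + 5b + c = 46
Solving the system yields a = 1, b = 4, c = 1.
So g(n) = n² + 4n + 1.
The constant term is 1.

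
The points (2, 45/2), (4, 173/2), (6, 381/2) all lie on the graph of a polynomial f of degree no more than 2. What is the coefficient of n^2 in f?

5

Write f(n) = an^2 + bn + c. Substituting each data point gives a linear system:
  4a + 2b + c = 45/2
  16a + 4b + c = 173/2
  36a + 6b + c = 381/2
Solving the system yields a = 5, b = 2, c = -3/2.
So f(n) = 5n² + 2n - 3/2.
The leading coefficient is 5.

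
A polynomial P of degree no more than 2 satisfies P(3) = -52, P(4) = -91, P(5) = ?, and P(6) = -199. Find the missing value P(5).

The 3 known points determine the degree-2 polynomial uniquely.
Write P(n) = an^2 + bn + c. Substituting each data point gives a linear system:
  9a + 3b + c = -52
  16a + 4b + c = -91
  36a + 6b + c = -199
Solving the system yields a = -5, b = -4, c = 5.
So P(n) = -5n^2 - 4n + 5.
Then P(5) = -140.

-140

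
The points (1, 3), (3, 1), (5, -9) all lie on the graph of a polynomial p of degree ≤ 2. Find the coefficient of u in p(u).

3

Write p(u) = au^2 + bu + c. Substituting each data point gives a linear system:
  a + b + c = 3
  9a + 3b + c = 1
  25a + 5b + c = -9
Solving the system yields a = -1, b = 3, c = 1.
So p(u) = -u^2 + 3u + 1.
The coefficient of u is 3.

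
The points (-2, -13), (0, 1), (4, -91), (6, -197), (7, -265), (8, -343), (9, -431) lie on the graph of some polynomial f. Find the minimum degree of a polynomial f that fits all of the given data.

Divided differences on the nodes -2, 0, 4, 6, 7, 8, 9:
  order 0: -13  1  -91  -197  -265  -343  -431
  order 1: 7  -23  -53  -68  -78  -88
  order 2: -5  -5  -5  -5  -5
  order 3: 0  0  0  0
  order 4: 0  0  0
  order 5: 0  0
  order 6: 0
The order-2 divided differences are all -5 (nonzero) and every higher order vanishes, so the data lies on a polynomial of degree exactly 2.

2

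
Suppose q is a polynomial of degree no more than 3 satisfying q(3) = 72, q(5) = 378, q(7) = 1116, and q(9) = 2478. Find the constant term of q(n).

Write q(n) = an^3 + bn^2 + cn + d. Substituting each data point gives a linear system:
  27a + 9b + 3c + d = 72
  125a + 25b + 5c + d = 378
  343a + 49b + 7c + d = 1116
  729a + 81b + 9c + d = 2478
Solving the system yields a = 4, b = -6, c = 5, d = 3.
So q(n) = 4n^3 - 6n^2 + 5n + 3.
The constant term is 3.

3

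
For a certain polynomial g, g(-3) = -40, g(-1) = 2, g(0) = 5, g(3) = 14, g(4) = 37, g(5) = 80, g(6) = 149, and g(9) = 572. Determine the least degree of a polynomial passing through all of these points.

Divided differences on the nodes -3, -1, 0, 3, 4, 5, 6, 9:
  order 0: -40  2  5  14  37  80  149  572
  order 1: 21  3  3  23  43  69  141
  order 2: -6  0  5  10  13  18
  order 3: 1  1  1  1  1
  order 4: 0  0  0  0
  order 5: 0  0  0
  order 6: 0  0
  order 7: 0
The order-3 divided differences are all 1 (nonzero) and every higher order vanishes, so the data lies on a polynomial of degree exactly 3.

3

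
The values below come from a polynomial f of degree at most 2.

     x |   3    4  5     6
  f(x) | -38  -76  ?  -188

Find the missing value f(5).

On equispaced nodes a degree-2 polynomial has vanishing third forward difference, so
  - f(3) + 3·f(4) - 3·f(5) + f(6) = 0.
Substituting the known values and solving for f(5):
  -3·f(5) = 378
  f(5) = -126.

-126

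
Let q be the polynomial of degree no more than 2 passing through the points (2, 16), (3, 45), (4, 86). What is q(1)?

Write q(u) = au^2 + bu + c. Substituting each data point gives a linear system:
  4a + 2b + c = 16
  9a + 3b + c = 45
  16a + 4b + c = 86
Solving the system yields a = 6, b = -1, c = -6.
So q(u) = 6u^2 - u - 6.
Then q(1) = -1.

-1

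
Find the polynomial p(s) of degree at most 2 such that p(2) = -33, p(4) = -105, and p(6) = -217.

Using the Lagrange interpolation formula with nodes 2, 4, 6:
  L_0(s) = (s - 4)(s - 6) / 8
  L_1(s) = (s - 2)(s - 6) / -4
  L_2(s) = (s - 2)(s - 4) / 8
Then p(s) = -33·L_0(s) - 105·L_1(s) - 217·L_2(s).
Expanding and collecting terms gives p(s) = -5s² - 6s - 1.
Check: p(6) = -217. ✓

p(s) = -5s^2 - 6s - 1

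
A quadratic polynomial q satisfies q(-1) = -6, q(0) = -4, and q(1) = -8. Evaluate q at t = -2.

Forward differences of the values at t = -1, 0, 1:
  q  : -6  -4  -8
  Δ  : 2  -4
  Δ^2: -6
The second differences are constant, confirming degree 2.
Interpolating (Newton forward form) and evaluating at t = -2 gives q(-2) = -14.

-14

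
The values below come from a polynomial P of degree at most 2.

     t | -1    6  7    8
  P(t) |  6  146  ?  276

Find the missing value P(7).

206

The 3 known points determine the degree-2 polynomial uniquely.
Write P(t) = at^2 + bt + c. Substituting each data point gives a linear system:
  a - b + c = 6
  36a + 6b + c = 146
  64a + 8b + c = 276
Solving the system yields a = 5, b = -5, c = -4.
So P(t) = 5t^2 - 5t - 4.
Then P(7) = 206.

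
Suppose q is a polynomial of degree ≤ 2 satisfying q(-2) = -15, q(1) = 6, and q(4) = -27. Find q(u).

Using the Lagrange interpolation formula with nodes -2, 1, 4:
  L_0(u) = (u - 1)(u - 4) / 18
  L_1(u) = (u + 2)(u - 4) / -9
  L_2(u) = (u + 2)(u - 1) / 18
Then q(u) = -15·L_0(u) + 6·L_1(u) - 27·L_2(u).
Expanding and collecting terms gives q(u) = -3u^2 + 4u + 5.
Check: q(4) = -27. ✓

q(u) = -3u^2 + 4u + 5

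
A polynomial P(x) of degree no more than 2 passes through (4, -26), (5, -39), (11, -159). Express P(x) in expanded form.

Write P(x) = ax^2 + bx + c. Substituting each data point gives a linear system:
  16a + 4b + c = -26
  25a + 5b + c = -39
  121a + 11b + c = -159
Solving the system yields a = -1, b = -4, c = 6.
So P(x) = -x^2 - 4x + 6.
Check: P(5) = -39. ✓

P(x) = -x^2 - 4x + 6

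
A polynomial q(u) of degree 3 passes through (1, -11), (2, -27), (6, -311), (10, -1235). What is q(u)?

Write q(u) = au^3 + bu^2 + cu + d. Substituting each data point gives a linear system:
  a + b + c + d = -11
  8a + 4b + 2c + d = -27
  216a + 36b + 6c + d = -311
  1000a + 100b + 10c + d = -1235
Solving the system yields a = -1, b = -2, c = -3, d = -5.
So q(u) = -u³ - 2u² - 3u - 5.
Check: q(10) = -1235. ✓

q(u) = -u^3 - 2u^2 - 3u - 5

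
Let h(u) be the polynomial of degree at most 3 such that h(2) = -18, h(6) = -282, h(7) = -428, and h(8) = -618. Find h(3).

Write h(u) = au^3 + bu^2 + cu + d. Substituting each data point gives a linear system:
  8a + 4b + 2c + d = -18
  216a + 36b + 6c + d = -282
  343a + 49b + 7c + d = -428
  512a + 64b + 8c + d = -618
Solving the system yields a = -1, b = -1, c = -6, d = 6.
So h(u) = -u^3 - u^2 - 6u + 6.
Then h(3) = -48.

-48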